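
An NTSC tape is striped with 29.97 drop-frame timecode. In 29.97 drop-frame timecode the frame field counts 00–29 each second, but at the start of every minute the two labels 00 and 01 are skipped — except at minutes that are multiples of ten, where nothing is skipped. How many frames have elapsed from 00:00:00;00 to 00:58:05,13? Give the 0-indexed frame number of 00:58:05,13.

Complete 10-minute blocks: 5, each 17982 frames → 89910.
Remaining 8 whole minutes in the current block: 1800 + 7 × 1798 = 14386 frames.
Within the current minute: 5 × 30 + 13 − 2 = 161 (labels ;00/;01 skipped at this minute). Total = 89910 + 14386 + 161 = 104457.

104457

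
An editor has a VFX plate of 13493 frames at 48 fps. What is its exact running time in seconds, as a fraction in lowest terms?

13493/48 seconds

Running time = 13493 ÷ (48) = 13493 × 1/48 = 13493/48 s.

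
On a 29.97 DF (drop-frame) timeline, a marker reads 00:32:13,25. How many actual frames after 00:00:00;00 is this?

Complete 10-minute blocks: 3, each 17982 frames → 53946.
Remaining 2 whole minutes in the current block: 1800 + 1 × 1798 = 3598 frames.
Within the current minute: 13 × 30 + 25 − 2 = 413 (labels ;00/;01 skipped at this minute). Total = 53946 + 3598 + 413 = 57957.

57957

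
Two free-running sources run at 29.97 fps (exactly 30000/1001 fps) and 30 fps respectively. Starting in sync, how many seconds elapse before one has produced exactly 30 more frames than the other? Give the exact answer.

The gap grows by |30 − 30000/1001| = 30/1001 frames per second.
Time for a 30-frame gap: 30 ÷ (30/1001) = 1001 s.

1001 seconds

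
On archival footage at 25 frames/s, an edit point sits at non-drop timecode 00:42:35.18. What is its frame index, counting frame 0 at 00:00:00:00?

Total seconds to the label: (0 × 3600 + 42 × 60 + 35) = 2555.
Frame index = 2555 × 25 + 18 = 63893.

frame 63893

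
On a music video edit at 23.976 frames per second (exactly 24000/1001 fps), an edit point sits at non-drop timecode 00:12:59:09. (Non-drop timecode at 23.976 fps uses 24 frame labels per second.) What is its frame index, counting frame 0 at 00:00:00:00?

Total seconds to the label: (0 × 3600 + 12 × 60 + 59) = 779.
Frame index = 779 × 24 + 9 = 18705.

18705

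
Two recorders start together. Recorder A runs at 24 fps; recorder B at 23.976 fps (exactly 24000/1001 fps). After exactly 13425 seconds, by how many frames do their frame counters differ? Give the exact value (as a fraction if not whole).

A emits 24 × 13425 = 322200 frames; B emits 24000/1001 × 13425 = 322200000/1001.
Difference = 322200/1001 frames (≈ 321.8781); B is behind A.

322200/1001 frames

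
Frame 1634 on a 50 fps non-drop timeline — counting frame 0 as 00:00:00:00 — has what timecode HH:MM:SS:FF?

00:00:32:34

1634 ÷ 50 = 32 full seconds, remainder 34 frames.
32 s = 0 h 0 min 32 s.
Timecode: 00:00:32:34.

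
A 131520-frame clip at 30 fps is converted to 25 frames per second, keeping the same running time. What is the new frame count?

Target frames = source frames × (target rate / source rate) = 131520 × (25)/(30) = 131520 × 5/6 = 109600.

109600 frames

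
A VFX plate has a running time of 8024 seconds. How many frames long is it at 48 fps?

Frames = 8024 × 48 = 385152.

385152 frames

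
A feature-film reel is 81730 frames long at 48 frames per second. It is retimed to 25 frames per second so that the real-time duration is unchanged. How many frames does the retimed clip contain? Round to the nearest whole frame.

42568 frames

Frames at target rate = 81730 × (25) / (48) = 1021625/24 ≈ 42567.708.
Nearest whole frame: 42568.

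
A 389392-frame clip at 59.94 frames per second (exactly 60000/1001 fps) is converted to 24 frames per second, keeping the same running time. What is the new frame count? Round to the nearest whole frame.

Frames at target rate = 389392 × (24) / (60000/1001) = 97445348/625 ≈ 155912.557.
Nearest whole frame: 155913.

155913 frames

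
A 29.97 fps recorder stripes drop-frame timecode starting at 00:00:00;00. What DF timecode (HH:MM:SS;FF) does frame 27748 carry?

00:15:25;26

Each 10-minute DF block holds 10 × 60 × 30 − 9 × 2 = 17982 frames. 27748 ÷ 17982 → 1 full block, remainder 9766.
Within the partial block the first minute is 1800 frames and each further minute 1798, so 5 further minute boundaries passed. Total skipped labels = 18 × 1 + 2 × 5 = 28.
Non-drop label index = 27748 + 28 = 27776; at 30 labels/s that is 00:15:25:26, i.e. DF 00:15:25;26.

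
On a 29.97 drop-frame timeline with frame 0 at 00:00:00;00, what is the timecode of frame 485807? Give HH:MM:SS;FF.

Ten DF minutes hold 17982 frames, so frame 485807 lies in block 27 (frames 485514–503495) with 293 frames into that block.
The block's first minute is 1800 frames and the rest 1798 each; 293 frames reaches minute 0, so 27 × 18 + 0 × 2 = 486 labels have been skipped so far.
Adding those back, label number 485807 + 486 = 486293 at 30 labels/s is 16209 s + 23 f = 4 h 30 min 9 s frame 23, i.e. 04:30:09;23.

04:30:09;23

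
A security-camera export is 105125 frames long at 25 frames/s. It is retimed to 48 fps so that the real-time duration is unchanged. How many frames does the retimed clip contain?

Target frames = source frames × (target rate / source rate) = 105125 × (48)/(25) = 105125 × 48/25 = 201840.

201840 frames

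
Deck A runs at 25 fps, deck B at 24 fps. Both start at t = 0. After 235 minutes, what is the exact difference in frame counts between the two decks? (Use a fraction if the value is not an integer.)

14100 frames

235 min = 14100 s.
A emits 25 × 14100 = 352500 frames; B emits 24 × 14100 = 338400.
Difference = 14100 frames; B is behind A.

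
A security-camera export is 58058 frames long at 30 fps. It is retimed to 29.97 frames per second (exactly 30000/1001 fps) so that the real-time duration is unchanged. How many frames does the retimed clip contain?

Target frames = source frames × (target rate / source rate) = 58058 × (30000/1001)/(30) = 58058 × 1000/1001 = 58000.

58000 frames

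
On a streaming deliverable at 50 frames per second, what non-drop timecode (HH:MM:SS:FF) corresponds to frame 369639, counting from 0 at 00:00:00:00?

369639 ÷ 50 = 7392 full seconds, remainder 39 frames.
7392 s = 2 h 3 min 12 s.
Timecode: 02:03:12:39.

02:03:12:39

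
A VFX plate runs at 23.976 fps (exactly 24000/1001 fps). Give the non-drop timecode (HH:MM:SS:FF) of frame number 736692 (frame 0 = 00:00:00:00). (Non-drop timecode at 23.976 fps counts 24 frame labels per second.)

736692 ÷ 24 = 30695 full seconds, remainder 12 frames.
30695 s = 8 h 31 min 35 s.
Timecode: 08:31:35:12.

08:31:35:12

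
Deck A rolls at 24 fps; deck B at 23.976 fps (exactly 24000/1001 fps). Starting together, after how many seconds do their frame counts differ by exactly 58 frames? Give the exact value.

The gap grows by |24000/1001 − 24| = 24/1001 frames per second.
Time for a 58-frame gap: 58 ÷ (24/1001) = 29029/12 s.

29029/12 seconds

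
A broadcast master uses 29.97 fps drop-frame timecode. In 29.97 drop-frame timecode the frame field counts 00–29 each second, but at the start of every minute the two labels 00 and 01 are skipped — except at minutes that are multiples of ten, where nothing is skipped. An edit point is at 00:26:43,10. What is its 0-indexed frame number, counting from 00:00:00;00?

Complete 10-minute blocks: 2, each 17982 frames → 35964.
Remaining 6 whole minutes in the current block: 1800 + 5 × 1798 = 10790 frames.
Within the current minute: 43 × 30 + 10 − 2 = 1298 (labels ;00/;01 skipped at this minute). Total = 35964 + 10790 + 1298 = 48052.

48052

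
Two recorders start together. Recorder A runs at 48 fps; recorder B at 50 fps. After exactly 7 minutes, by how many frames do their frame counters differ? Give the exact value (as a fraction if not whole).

7 min = 420 s.
A emits 48 × 420 = 20160 frames; B emits 50 × 420 = 21000.
Difference = 840 frames; B is ahead of A.

840 frames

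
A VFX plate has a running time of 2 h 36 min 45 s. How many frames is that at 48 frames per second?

451440 frames

2 h 36 min 45 s = 9405 s.
Frames = 9405 × 48 = 451440.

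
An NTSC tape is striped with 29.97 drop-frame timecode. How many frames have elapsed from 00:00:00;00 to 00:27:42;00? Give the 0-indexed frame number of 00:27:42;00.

49810

As if non-drop at 30 labels/s: (0 × 3600 + 27 × 60 + 42) × 30 + 0 = 49860.
Minute boundaries passed: 27; those not divisible by 10: 27 − 2 = 25; dropped labels = 2 × 25 = 50.
Actual frame index = 49860 − 50 = 49810.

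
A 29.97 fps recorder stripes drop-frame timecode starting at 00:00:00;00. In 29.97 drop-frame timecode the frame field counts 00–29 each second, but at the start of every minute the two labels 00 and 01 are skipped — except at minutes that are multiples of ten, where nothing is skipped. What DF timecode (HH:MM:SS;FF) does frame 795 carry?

Each 10-minute DF block holds 10 × 60 × 30 − 9 × 2 = 17982 frames. 795 ÷ 17982 → 0 full blocks, remainder 795.
Within the partial block the first minute is 1800 frames and each further minute 1798, so 0 further minute boundaries passed. Total skipped labels = 18 × 0 + 2 × 0 = 0.
Non-drop label index = 795 + 0 = 795; at 30 labels/s that is 00:00:26:15, i.e. DF 00:00:26;15.

00:00:26;15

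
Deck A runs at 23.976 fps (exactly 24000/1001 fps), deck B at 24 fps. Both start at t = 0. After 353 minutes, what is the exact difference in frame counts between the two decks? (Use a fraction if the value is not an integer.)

353 min = 21180 s.
A emits 24000/1001 × 21180 = 508320000/1001 frames; B emits 24 × 21180 = 508320.
Difference = 508320/1001 frames (≈ 507.8122); B is ahead of A.

508320/1001 frames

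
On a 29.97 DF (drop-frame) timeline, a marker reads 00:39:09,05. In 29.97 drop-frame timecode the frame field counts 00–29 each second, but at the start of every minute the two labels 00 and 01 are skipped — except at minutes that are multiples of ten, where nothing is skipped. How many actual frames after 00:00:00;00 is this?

As if non-drop at 30 labels/s: (0 × 3600 + 39 × 60 + 9) × 30 + 5 = 70475.
Minute boundaries passed: 39; those not divisible by 10: 39 − 3 = 36; dropped labels = 2 × 36 = 72.
Actual frame index = 70475 − 72 = 70403.

70403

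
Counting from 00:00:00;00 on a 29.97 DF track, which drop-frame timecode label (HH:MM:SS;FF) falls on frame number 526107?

04:52:34;13

Each 10-minute DF block holds 10 × 60 × 30 − 9 × 2 = 17982 frames. 526107 ÷ 17982 → 29 full blocks, remainder 4629.
Within the partial block the first minute is 1800 frames and each further minute 1798, so 2 further minute boundaries passed. Total skipped labels = 18 × 29 + 2 × 2 = 526.
Non-drop label index = 526107 + 526 = 526633; at 30 labels/s that is 04:52:34:13, i.e. DF 04:52:34;13.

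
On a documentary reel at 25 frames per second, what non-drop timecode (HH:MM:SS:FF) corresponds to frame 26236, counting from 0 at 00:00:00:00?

26236 ÷ 25 = 1049 full seconds, remainder 11 frames.
1049 s = 0 h 17 min 29 s.
Timecode: 00:17:29:11.

00:17:29:11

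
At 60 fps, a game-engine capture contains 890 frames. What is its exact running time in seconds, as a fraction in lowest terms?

89/6 seconds

Running time = 890 ÷ (60) = 890 × 1/60 = 89/6 s.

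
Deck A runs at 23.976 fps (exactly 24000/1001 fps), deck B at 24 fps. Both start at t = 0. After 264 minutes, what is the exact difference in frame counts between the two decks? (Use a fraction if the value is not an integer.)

264 min = 15840 s.
A emits 24000/1001 × 15840 = 34560000/91 frames; B emits 24 × 15840 = 380160.
Difference = 34560/91 frames (≈ 379.7802); B is ahead of A.

34560/91 frames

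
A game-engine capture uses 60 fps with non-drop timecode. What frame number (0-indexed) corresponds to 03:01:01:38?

Total seconds to the label: (3 × 3600 + 1 × 60 + 1) = 10861.
Frame index = 10861 × 60 + 38 = 651698.

651698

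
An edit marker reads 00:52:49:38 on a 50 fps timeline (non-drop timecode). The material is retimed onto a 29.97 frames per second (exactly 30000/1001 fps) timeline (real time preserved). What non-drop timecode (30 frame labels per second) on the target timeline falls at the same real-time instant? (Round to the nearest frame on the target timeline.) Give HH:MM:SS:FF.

Source frame index: (0×3600 + 52×60 + 49) × 50 + 38 = 158488.
Real time: 158488 / (50) = 79244/25 s.
Target frame: (79244/25) × (30000/1001) = 8644800/91 ≈ 94997.802 → 94998.
At 30 labels/s: frame 94998 → 00:52:46:18.

00:52:46:18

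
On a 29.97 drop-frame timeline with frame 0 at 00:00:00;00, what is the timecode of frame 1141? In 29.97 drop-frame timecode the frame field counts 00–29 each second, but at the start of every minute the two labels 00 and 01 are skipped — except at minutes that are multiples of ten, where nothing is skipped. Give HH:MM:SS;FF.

Each 10-minute DF block holds 10 × 60 × 30 − 9 × 2 = 17982 frames. 1141 ÷ 17982 → 0 full blocks, remainder 1141.
Within the partial block the first minute is 1800 frames and each further minute 1798, so 0 further minute boundaries passed. Total skipped labels = 18 × 0 + 2 × 0 = 0.
Non-drop label index = 1141 + 0 = 1141; at 30 labels/s that is 00:00:38:01, i.e. DF 00:00:38;01.

00:00:38;01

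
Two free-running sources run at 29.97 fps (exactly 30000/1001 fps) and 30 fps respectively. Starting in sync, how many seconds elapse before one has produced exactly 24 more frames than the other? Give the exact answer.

800.8 seconds

The gap grows by |30 − 30000/1001| = 30/1001 frames per second.
Time for a 24-frame gap: 24 ÷ (30/1001) = 800.8 s.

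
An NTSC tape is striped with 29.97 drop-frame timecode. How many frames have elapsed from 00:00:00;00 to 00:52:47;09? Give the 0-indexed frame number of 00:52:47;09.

94925

As if non-drop at 30 labels/s: (0 × 3600 + 52 × 60 + 47) × 30 + 9 = 95019.
Minute boundaries passed: 52; those not divisible by 10: 52 − 5 = 47; dropped labels = 2 × 47 = 94.
Actual frame index = 95019 − 94 = 94925.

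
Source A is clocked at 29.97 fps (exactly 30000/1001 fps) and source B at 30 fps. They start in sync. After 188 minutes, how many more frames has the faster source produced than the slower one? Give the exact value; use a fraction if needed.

338400/1001 frames

188 min = 11280 s.
A emits 30000/1001 × 11280 = 338400000/1001 frames; B emits 30 × 11280 = 338400.
Difference = 338400/1001 frames (≈ 338.0619); B is ahead of A.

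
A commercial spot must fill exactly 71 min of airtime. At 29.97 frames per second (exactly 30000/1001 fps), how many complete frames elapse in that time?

71 min = 4260 s.
Frames = 4260 × 30000/1001 = 127800000/1001 ≈ 127672.3277.
Complete frames: 127672.

127672 frames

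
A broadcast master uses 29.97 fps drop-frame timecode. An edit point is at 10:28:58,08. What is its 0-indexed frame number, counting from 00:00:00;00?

1131016

As if non-drop at 30 labels/s: (10 × 3600 + 28 × 60 + 58) × 30 + 8 = 1132148.
Minute boundaries passed: 628; those not divisible by 10: 628 − 62 = 566; dropped labels = 2 × 566 = 1132.
Actual frame index = 1132148 − 1132 = 1131016.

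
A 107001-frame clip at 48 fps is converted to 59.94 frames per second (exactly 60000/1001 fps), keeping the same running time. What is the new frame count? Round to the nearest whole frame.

133618 frames

Frames at target rate = 107001 × (60000/1001) / (48) = 133751250/1001 ≈ 133617.632.
Nearest whole frame: 133618.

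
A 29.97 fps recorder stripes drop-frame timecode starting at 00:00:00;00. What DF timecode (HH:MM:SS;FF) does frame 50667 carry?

00:28:10;19

Ten DF minutes hold 17982 frames, so frame 50667 lies in block 2 (frames 35964–53945) with 14703 frames into that block.
The block's first minute is 1800 frames and the rest 1798 each; 14703 frames reaches minute 8, so 2 × 18 + 8 × 2 = 52 labels have been skipped so far.
Adding those back, label number 50667 + 52 = 50719 at 30 labels/s is 1690 s + 19 f = 0 h 28 min 10 s frame 19, i.e. 00:28:10;19.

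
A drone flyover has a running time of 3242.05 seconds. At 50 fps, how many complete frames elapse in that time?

Frames = 3242.05 × 50 = 324205/2 ≈ 162102.5000.
Complete frames: 162102.

162102 frames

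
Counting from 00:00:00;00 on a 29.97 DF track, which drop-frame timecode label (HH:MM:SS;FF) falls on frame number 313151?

02:54:08;25

Ten DF minutes hold 17982 frames, so frame 313151 lies in block 17 (frames 305694–323675) with 7457 frames into that block.
The block's first minute is 1800 frames and the rest 1798 each; 7457 frames reaches minute 4, so 17 × 18 + 4 × 2 = 314 labels have been skipped so far.
Adding those back, label number 313151 + 314 = 313465 at 30 labels/s is 10448 s + 25 f = 2 h 54 min 8 s frame 25, i.e. 02:54:08;25.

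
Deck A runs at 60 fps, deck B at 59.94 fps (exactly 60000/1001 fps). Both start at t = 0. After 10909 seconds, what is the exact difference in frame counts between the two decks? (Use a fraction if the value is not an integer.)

A emits 60 × 10909 = 654540 frames; B emits 60000/1001 × 10909 = 654540000/1001.
Difference = 654540/1001 frames (≈ 653.8861); B is behind A.

654540/1001 frames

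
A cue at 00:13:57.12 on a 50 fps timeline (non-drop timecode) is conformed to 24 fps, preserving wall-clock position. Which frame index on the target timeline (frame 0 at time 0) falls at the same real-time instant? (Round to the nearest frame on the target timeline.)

frame 20094

Source frame index: (0×3600 + 13×60 + 57) × 50 + 12 = 41862.
Real time: 41862 / (50) = 20931/25 s.
Target frame: (20931/25) × (24) = 502344/25 ≈ 20093.760 → 20094.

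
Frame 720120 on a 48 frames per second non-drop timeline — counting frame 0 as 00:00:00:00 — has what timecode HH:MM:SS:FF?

04:10:02:24

720120 ÷ 48 = 15002 full seconds, remainder 24 frames.
15002 s = 4 h 10 min 2 s.
Timecode: 04:10:02:24.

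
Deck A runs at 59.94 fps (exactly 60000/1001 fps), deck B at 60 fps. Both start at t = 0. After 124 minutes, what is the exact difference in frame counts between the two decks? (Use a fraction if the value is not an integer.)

446400/1001 frames

124 min = 7440 s.
A emits 60000/1001 × 7440 = 446400000/1001 frames; B emits 60 × 7440 = 446400.
Difference = 446400/1001 frames (≈ 445.9540); B is ahead of A.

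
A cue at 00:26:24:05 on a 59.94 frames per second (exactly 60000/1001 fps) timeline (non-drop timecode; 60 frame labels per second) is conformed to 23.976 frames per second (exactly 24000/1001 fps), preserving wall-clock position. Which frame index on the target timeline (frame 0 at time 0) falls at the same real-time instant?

frame 38018

Source frame index: (0×3600 + 26×60 + 24) × 60 + 5 = 95045.
Real time: 95045 / (60000/1001) = 19028009/12000 s.
Target frame: (19028009/12000) × (24000/1001) = 38018.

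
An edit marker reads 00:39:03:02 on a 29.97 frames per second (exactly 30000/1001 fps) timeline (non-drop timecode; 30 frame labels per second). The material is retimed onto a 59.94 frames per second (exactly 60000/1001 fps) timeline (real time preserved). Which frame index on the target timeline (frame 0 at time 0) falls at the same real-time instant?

frame 140584

Source frame index: (0×3600 + 39×60 + 3) × 30 + 2 = 70292.
Real time: 70292 / (30000/1001) = 17590573/7500 s.
Target frame: (17590573/7500) × (60000/1001) = 140584.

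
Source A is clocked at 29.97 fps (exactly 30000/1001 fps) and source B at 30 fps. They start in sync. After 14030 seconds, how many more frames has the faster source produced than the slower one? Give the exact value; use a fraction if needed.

420900/1001 frames

A emits 30000/1001 × 14030 = 420900000/1001 frames; B emits 30 × 14030 = 420900.
Difference = 420900/1001 frames (≈ 420.4795); B is ahead of A.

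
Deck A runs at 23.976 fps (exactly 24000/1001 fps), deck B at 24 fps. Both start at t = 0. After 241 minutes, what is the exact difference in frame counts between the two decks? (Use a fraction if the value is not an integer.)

241 min = 14460 s.
A emits 24000/1001 × 14460 = 347040000/1001 frames; B emits 24 × 14460 = 347040.
Difference = 347040/1001 frames (≈ 346.6933); B is ahead of A.

347040/1001 frames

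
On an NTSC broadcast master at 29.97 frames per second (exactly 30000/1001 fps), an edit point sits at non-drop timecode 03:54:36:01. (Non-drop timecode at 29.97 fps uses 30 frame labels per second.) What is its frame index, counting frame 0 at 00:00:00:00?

Total seconds to the label: (3 × 3600 + 54 × 60 + 36) = 14076.
Frame index = 14076 × 30 + 1 = 422281.

frame 422281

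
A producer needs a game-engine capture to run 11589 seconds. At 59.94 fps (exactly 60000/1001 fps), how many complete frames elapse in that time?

694645 frames

Frames = 11589 × 60000/1001 = 695340000/1001 ≈ 694645.3546.
Complete frames: 694645.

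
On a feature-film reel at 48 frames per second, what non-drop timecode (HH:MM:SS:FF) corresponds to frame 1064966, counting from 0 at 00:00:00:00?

1064966 ÷ 48 = 22186 full seconds, remainder 38 frames.
22186 s = 6 h 9 min 46 s.
Timecode: 06:09:46:38.

06:09:46:38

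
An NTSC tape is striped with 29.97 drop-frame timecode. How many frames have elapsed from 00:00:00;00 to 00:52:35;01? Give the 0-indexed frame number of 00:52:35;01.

Complete 10-minute blocks: 5, each 17982 frames → 89910.
Remaining 2 whole minutes in the current block: 1800 + 1 × 1798 = 3598 frames.
Within the current minute: 35 × 30 + 1 − 2 = 1049 (labels ;00/;01 skipped at this minute). Total = 89910 + 3598 + 1049 = 94557.

94557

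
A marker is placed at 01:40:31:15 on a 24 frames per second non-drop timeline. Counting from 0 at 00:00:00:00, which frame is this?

Total seconds to the label: (1 × 3600 + 40 × 60 + 31) = 6031.
Frame index = 6031 × 24 + 15 = 144759.

144759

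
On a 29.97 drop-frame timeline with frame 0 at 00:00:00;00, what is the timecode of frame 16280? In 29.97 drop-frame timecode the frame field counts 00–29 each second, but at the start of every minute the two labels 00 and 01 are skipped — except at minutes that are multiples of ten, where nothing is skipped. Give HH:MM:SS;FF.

00:09:03;08

Ten DF minutes hold 17982 frames, so frame 16280 lies in block 0 (frames 0–17981) with 16280 frames into that block.
The block's first minute is 1800 frames and the rest 1798 each; 16280 frames reaches minute 9, so 0 × 18 + 9 × 2 = 18 labels have been skipped so far.
Adding those back, label number 16280 + 18 = 16298 at 30 labels/s is 543 s + 8 f = 0 h 9 min 3 s frame 8, i.e. 00:09:03;08.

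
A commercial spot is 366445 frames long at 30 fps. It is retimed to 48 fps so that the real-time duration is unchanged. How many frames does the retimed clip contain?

586312 frames

Target frames = source frames × (target rate / source rate) = 366445 × (48)/(30) = 366445 × 8/5 = 586312.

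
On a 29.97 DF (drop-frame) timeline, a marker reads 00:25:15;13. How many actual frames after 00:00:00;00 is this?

45417

As if non-drop at 30 labels/s: (0 × 3600 + 25 × 60 + 15) × 30 + 13 = 45463.
Minute boundaries passed: 25; those not divisible by 10: 25 − 2 = 23; dropped labels = 2 × 23 = 46.
Actual frame index = 45463 − 46 = 45417.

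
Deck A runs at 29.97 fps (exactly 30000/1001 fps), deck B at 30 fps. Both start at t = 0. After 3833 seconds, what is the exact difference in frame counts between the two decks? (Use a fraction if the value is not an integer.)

A emits 30000/1001 × 3833 = 114990000/1001 frames; B emits 30 × 3833 = 114990.
Difference = 114990/1001 frames (≈ 114.8751); B is ahead of A.

114990/1001 frames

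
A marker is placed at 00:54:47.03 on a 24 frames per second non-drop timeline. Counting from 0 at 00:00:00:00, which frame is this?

78891

Total seconds to the label: (0 × 3600 + 54 × 60 + 47) = 3287.
Frame index = 3287 × 24 + 3 = 78891.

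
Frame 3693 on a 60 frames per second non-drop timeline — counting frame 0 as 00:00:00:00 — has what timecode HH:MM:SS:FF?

00:01:01:33

3693 ÷ 60 = 61 full seconds, remainder 33 frames.
61 s = 0 h 1 min 1 s.
Timecode: 00:01:01:33.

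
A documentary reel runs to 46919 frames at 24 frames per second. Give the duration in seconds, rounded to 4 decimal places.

Running time = 46919 × 1/24 = 46919/24 s ≈ 1954.9583 s.

1954.9583 seconds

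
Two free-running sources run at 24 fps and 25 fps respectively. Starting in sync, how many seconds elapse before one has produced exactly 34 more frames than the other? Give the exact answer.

34 seconds

The gap grows by |25 − 24| = 1 frame per second.
Time for a 34-frame gap: 34 ÷ (1) = 34 s.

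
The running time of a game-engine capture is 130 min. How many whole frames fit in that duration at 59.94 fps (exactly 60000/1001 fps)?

467532 frames

130 min = 7800 s.
Frames = 7800 × 60000/1001 = 36000000/77 ≈ 467532.4675.
Complete frames: 467532.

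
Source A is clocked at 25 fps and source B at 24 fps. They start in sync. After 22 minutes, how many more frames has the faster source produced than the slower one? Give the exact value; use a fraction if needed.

1320 frames

22 min = 1320 s.
A emits 25 × 1320 = 33000 frames; B emits 24 × 1320 = 31680.
Difference = 1320 frames; B is behind A.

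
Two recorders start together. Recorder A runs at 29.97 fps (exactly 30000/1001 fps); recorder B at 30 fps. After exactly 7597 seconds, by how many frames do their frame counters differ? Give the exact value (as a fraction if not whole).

A emits 30000/1001 × 7597 = 227910000/1001 frames; B emits 30 × 7597 = 227910.
Difference = 227910/1001 frames (≈ 227.6823); B is ahead of A.

227910/1001 frames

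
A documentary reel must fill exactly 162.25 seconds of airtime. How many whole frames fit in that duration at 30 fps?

4867 frames

Frames = 162.25 × 30 = 9735/2 ≈ 4867.5000.
Complete frames: 4867.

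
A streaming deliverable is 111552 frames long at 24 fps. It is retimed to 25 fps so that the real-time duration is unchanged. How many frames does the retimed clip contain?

116200 frames

Target frames = source frames × (target rate / source rate) = 111552 × (25)/(24) = 111552 × 25/24 = 116200.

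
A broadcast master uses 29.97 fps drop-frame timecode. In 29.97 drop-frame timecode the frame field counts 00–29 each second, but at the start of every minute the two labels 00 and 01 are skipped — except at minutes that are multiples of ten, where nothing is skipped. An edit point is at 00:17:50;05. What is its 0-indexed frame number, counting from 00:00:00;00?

Complete 10-minute blocks: 1, each 17982 frames → 17982.
Remaining 7 whole minutes in the current block: 1800 + 6 × 1798 = 12588 frames.
Within the current minute: 50 × 30 + 5 − 2 = 1503 (labels ;00/;01 skipped at this minute). Total = 17982 + 12588 + 1503 = 32073.

32073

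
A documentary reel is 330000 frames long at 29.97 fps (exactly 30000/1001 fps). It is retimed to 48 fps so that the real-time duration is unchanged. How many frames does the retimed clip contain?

528528 frames

Target frames = source frames × (target rate / source rate) = 330000 × (48)/(30000/1001) = 330000 × 1001/625 = 528528.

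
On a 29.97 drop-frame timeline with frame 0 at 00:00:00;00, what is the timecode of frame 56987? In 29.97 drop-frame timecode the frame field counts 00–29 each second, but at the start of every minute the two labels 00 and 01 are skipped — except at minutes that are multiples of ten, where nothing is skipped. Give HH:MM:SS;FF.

00:31:41;13

Ten DF minutes hold 17982 frames, so frame 56987 lies in block 3 (frames 53946–71927) with 3041 frames into that block.
The block's first minute is 1800 frames and the rest 1798 each; 3041 frames reaches minute 1, so 3 × 18 + 1 × 2 = 56 labels have been skipped so far.
Adding those back, label number 56987 + 56 = 57043 at 30 labels/s is 1901 s + 13 f = 0 h 31 min 41 s frame 13, i.e. 00:31:41;13.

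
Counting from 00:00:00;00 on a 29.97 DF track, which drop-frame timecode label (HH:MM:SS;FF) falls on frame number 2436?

00:01:21;08

Each 10-minute DF block holds 10 × 60 × 30 − 9 × 2 = 17982 frames. 2436 ÷ 17982 → 0 full blocks, remainder 2436.
Within the partial block the first minute is 1800 frames and each further minute 1798, so 1 further minute boundary passed. Total skipped labels = 18 × 0 + 2 × 1 = 2.
Non-drop label index = 2436 + 2 = 2438; at 30 labels/s that is 00:01:21:08, i.e. DF 00:01:21;08.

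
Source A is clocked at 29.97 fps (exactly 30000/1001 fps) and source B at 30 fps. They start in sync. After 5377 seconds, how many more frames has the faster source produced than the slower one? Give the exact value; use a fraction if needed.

A emits 30000/1001 × 5377 = 161310000/1001 frames; B emits 30 × 5377 = 161310.
Difference = 161310/1001 frames (≈ 161.1489); B is ahead of A.

161310/1001 frames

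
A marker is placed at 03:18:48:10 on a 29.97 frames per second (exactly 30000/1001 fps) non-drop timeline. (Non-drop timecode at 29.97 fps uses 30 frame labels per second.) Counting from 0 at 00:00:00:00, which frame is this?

frame 357850

Total seconds to the label: (3 × 3600 + 18 × 60 + 48) = 11928.
Frame index = 11928 × 30 + 10 = 357850.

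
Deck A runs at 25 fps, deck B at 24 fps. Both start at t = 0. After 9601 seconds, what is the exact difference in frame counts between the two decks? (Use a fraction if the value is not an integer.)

9601 frames

A emits 25 × 9601 = 240025 frames; B emits 24 × 9601 = 230424.
Difference = 9601 frames; B is behind A.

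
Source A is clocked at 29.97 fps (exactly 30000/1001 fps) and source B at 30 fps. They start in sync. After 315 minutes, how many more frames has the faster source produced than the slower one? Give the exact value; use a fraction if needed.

315 min = 18900 s.
A emits 30000/1001 × 18900 = 81000000/143 frames; B emits 30 × 18900 = 567000.
Difference = 81000/143 frames (≈ 566.4336); B is ahead of A.

81000/143 frames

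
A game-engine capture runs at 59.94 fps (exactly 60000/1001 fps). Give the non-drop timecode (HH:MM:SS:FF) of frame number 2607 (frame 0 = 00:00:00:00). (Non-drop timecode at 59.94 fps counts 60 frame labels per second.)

2607 ÷ 60 = 43 full seconds, remainder 27 frames.
43 s = 0 h 0 min 43 s.
Timecode: 00:00:43:27.

00:00:43:27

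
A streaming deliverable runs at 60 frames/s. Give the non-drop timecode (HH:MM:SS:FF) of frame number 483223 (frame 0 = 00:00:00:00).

483223 ÷ 60 = 8053 full seconds, remainder 43 frames.
8053 s = 2 h 14 min 13 s.
Timecode: 02:14:13:43.

02:14:13:43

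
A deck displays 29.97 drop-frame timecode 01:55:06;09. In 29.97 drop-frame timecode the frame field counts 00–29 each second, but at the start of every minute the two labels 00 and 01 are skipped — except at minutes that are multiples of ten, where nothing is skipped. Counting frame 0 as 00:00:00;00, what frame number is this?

Complete 10-minute blocks: 11, each 17982 frames → 197802.
Remaining 5 whole minutes in the current block: 1800 + 4 × 1798 = 8992 frames.
Within the current minute: 6 × 30 + 9 − 2 = 187 (labels ;00/;01 skipped at this minute). Total = 197802 + 8992 + 187 = 206981.

206981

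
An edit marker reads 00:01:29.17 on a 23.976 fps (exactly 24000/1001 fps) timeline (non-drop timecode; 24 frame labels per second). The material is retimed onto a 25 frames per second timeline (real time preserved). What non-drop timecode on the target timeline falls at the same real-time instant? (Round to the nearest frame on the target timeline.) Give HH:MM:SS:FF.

Source frame index: (0×3600 + 1×60 + 29) × 24 + 17 = 2153.
Real time: 2153 / (24000/1001) = 2155153/24000 s.
Target frame: (2155153/24000) × (25) = 2155153/960 ≈ 2244.951 → 2245.
At 25 labels/s: frame 2245 → 00:01:29:20.

00:01:29:20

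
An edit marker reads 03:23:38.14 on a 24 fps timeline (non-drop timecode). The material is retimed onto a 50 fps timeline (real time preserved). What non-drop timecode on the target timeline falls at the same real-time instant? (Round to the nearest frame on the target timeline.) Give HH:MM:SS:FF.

03:23:38:29

Source frame index: (3×3600 + 23×60 + 38) × 24 + 14 = 293246.
Real time: 293246 / (24) = 146623/12 s.
Target frame: (146623/12) × (50) = 3665575/6 ≈ 610929.167 → 610929.
At 50 labels/s: frame 610929 → 03:23:38:29.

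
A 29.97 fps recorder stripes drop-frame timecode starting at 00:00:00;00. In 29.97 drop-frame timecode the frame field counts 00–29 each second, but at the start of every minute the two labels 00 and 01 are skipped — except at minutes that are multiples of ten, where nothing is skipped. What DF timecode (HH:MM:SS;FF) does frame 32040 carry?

Ten DF minutes hold 17982 frames, so frame 32040 lies in block 1 (frames 17982–35963) with 14058 frames into that block.
The block's first minute is 1800 frames and the rest 1798 each; 14058 frames reaches minute 7, so 1 × 18 + 7 × 2 = 32 labels have been skipped so far.
Adding those back, label number 32040 + 32 = 32072 at 30 labels/s is 1069 s + 2 f = 0 h 17 min 49 s frame 2, i.e. 00:17:49;02.

00:17:49;02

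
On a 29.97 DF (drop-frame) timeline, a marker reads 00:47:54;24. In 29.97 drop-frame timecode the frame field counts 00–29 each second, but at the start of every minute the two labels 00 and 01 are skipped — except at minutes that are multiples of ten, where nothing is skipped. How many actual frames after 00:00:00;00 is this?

86158

Complete 10-minute blocks: 4, each 17982 frames → 71928.
Remaining 7 whole minutes in the current block: 1800 + 6 × 1798 = 12588 frames.
Within the current minute: 54 × 30 + 24 − 2 = 1642 (labels ;00/;01 skipped at this minute). Total = 71928 + 12588 + 1642 = 86158.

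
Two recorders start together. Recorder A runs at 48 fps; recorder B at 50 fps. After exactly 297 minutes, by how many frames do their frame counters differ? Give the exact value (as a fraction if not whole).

297 min = 17820 s.
A emits 48 × 17820 = 855360 frames; B emits 50 × 17820 = 891000.
Difference = 35640 frames; B is ahead of A.

35640 frames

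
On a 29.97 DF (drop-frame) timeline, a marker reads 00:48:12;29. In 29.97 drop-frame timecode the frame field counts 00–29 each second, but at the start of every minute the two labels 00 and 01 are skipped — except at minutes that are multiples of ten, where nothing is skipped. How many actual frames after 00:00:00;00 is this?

Complete 10-minute blocks: 4, each 17982 frames → 71928.
Remaining 8 whole minutes in the current block: 1800 + 7 × 1798 = 14386 frames.
Within the current minute: 12 × 30 + 29 − 2 = 387 (labels ;00/;01 skipped at this minute). Total = 71928 + 14386 + 387 = 86701.

86701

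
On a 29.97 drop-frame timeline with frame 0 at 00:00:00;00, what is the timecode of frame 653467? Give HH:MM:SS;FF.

Each 10-minute DF block holds 10 × 60 × 30 − 9 × 2 = 17982 frames. 653467 ÷ 17982 → 36 full blocks, remainder 6115.
Within the partial block the first minute is 1800 frames and each further minute 1798, so 3 further minute boundaries passed. Total skipped labels = 18 × 36 + 2 × 3 = 654.
Non-drop label index = 653467 + 654 = 654121; at 30 labels/s that is 06:03:24:01, i.e. DF 06:03:24;01.

06:03:24;01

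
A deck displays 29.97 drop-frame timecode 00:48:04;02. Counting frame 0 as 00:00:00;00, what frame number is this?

Complete 10-minute blocks: 4, each 17982 frames → 71928.
Remaining 8 whole minutes in the current block: 1800 + 7 × 1798 = 14386 frames.
Within the current minute: 4 × 30 + 2 − 2 = 120 (labels ;00/;01 skipped at this minute). Total = 71928 + 14386 + 120 = 86434.

86434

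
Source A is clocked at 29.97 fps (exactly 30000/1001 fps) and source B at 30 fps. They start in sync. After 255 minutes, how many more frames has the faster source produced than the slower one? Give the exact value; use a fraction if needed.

255 min = 15300 s.
A emits 30000/1001 × 15300 = 459000000/1001 frames; B emits 30 × 15300 = 459000.
Difference = 459000/1001 frames (≈ 458.5415); B is ahead of A.

459000/1001 frames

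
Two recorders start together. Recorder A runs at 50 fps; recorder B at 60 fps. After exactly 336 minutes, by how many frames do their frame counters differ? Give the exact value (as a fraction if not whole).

201600 frames

336 min = 20160 s.
A emits 50 × 20160 = 1008000 frames; B emits 60 × 20160 = 1209600.
Difference = 201600 frames; B is ahead of A.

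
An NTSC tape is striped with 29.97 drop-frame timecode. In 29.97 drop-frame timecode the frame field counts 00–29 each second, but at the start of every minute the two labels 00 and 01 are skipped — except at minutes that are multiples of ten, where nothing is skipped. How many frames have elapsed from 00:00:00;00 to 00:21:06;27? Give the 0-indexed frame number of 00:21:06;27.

Complete 10-minute blocks: 2, each 17982 frames → 35964.
Remaining 1 whole minute in the current block: 1800 + 0 × 1798 = 1800 frames.
Within the current minute: 6 × 30 + 27 − 2 = 205 (labels ;00/;01 skipped at this minute). Total = 35964 + 1800 + 205 = 37969.

37969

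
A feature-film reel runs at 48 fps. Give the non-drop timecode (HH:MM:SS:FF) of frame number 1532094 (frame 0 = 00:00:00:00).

1532094 ÷ 48 = 31918 full seconds, remainder 30 frames.
31918 s = 8 h 51 min 58 s.
Timecode: 08:51:58:30.

08:51:58:30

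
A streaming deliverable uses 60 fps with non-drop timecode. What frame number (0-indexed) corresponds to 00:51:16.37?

184597

Total seconds to the label: (0 × 3600 + 51 × 60 + 16) = 3076.
Frame index = 3076 × 60 + 37 = 184597.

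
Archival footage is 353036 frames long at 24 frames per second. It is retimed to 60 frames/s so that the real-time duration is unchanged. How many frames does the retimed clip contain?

Target frames = source frames × (target rate / source rate) = 353036 × (60)/(24) = 353036 × 5/2 = 882590.

882590 frames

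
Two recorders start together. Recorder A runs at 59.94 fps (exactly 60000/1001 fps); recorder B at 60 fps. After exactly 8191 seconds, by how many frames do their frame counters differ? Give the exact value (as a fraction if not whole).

A emits 60000/1001 × 8191 = 491460000/1001 frames; B emits 60 × 8191 = 491460.
Difference = 491460/1001 frames (≈ 490.9690); B is ahead of A.

491460/1001 frames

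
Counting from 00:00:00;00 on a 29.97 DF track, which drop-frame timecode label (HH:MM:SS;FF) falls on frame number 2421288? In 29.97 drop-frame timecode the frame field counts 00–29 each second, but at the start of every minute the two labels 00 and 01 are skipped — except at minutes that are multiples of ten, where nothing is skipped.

22:26:30;12

Ten DF minutes hold 17982 frames, so frame 2421288 lies in block 134 (frames 2409588–2427569) with 11700 frames into that block.
The block's first minute is 1800 frames and the rest 1798 each; 11700 frames reaches minute 6, so 134 × 18 + 6 × 2 = 2424 labels have been skipped so far.
Adding those back, label number 2421288 + 2424 = 2423712 at 30 labels/s is 80790 s + 12 f = 22 h 26 min 30 s frame 12, i.e. 22:26:30;12.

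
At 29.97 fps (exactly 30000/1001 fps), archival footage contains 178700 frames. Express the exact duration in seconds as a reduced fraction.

1788787/300 seconds

Running time = 178700 ÷ (30000/1001) = 178700 × 1001/30000 = 1788787/300 s.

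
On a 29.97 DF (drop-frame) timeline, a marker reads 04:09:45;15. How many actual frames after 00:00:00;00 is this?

Complete 10-minute blocks: 24, each 17982 frames → 431568.
Remaining 9 whole minutes in the current block: 1800 + 8 × 1798 = 16184 frames.
Within the current minute: 45 × 30 + 15 − 2 = 1363 (labels ;00/;01 skipped at this minute). Total = 431568 + 16184 + 1363 = 449115.

449115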